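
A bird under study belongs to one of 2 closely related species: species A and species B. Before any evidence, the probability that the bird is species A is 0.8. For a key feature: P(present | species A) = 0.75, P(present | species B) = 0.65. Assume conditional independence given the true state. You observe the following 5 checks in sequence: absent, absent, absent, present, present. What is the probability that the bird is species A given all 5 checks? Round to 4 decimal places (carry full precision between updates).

After 'absent': P(species A) = 0.25·0.8000 / (0.25·0.8000 + 0.35·0.2000) ≈ 0.7407
After 'absent': P(species A) = 0.25·0.7407 / (0.25·0.7407 + 0.35·0.2593) ≈ 0.6711
After 'absent': P(species A) = 0.25·0.6711 / (0.25·0.6711 + 0.35·0.3289) ≈ 0.5931
After 'present': P(species A) = 0.75·0.5931 / (0.75·0.5931 + 0.65·0.4069) ≈ 0.6271
After 'present': P(species A) = 0.75·0.6271 / (0.75·0.6271 + 0.65·0.3729) ≈ 0.6600

0.6600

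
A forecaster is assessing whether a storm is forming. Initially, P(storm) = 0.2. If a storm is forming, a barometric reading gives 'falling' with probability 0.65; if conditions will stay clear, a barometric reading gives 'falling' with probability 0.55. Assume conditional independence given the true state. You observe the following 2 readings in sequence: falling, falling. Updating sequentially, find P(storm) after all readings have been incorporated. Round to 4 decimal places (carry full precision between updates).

0.2588

After 'falling': P(storm) = 0.65·0.2000 / (0.65·0.2000 + 0.55·0.8000) ≈ 0.2281
After 'falling': P(storm) = 0.65·0.2281 / (0.65·0.2281 + 0.55·0.7719) ≈ 0.2588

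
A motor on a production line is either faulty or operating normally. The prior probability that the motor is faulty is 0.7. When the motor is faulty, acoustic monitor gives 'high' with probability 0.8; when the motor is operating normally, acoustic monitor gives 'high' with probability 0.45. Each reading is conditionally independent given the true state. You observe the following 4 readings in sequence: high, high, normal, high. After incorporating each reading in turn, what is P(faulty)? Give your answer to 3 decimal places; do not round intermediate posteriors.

After 'high': P(faulty) = 0.8·0.7000 / (0.8·0.7000 + 0.45·0.3000) ≈ 0.8058
After 'high': P(faulty) = 0.8·0.8058 / (0.8·0.8058 + 0.45·0.1942) ≈ 0.8806
After 'normal': P(faulty) = 0.2·0.8806 / (0.2·0.8806 + 0.55·0.1194) ≈ 0.7284
After 'high': P(faulty) = 0.8·0.7284 / (0.8·0.7284 + 0.45·0.2716) ≈ 0.8266

0.827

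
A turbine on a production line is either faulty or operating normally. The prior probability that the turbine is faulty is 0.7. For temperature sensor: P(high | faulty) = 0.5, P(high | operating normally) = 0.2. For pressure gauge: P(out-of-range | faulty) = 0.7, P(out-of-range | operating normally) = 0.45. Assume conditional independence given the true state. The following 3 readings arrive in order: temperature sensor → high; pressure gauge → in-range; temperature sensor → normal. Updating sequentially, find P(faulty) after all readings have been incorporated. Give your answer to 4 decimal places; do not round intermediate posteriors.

Apply Bayes' rule sequentially, carrying P(faulty) forward.
After temperature sensor='high': P(faulty) = 0.5·0.7000 / (0.5·0.7000 + 0.2·0.3000) ≈ 0.8537
After pressure gauge='in-range': P(faulty) = 0.3·0.8537 / (0.3·0.8537 + 0.55·0.1463) ≈ 0.7609
After temperature sensor='normal': P(faulty) = 0.5·0.7609 / (0.5·0.7609 + 0.8·0.2391) ≈ 0.6654

0.6654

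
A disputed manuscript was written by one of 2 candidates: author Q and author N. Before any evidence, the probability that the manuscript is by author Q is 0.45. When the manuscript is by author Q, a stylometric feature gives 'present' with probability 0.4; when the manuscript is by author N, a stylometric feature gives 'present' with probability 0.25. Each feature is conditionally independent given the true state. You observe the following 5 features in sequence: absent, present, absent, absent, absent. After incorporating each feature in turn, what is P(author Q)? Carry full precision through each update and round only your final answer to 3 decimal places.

0.349

Apply Bayes' rule sequentially, carrying P(author Q) forward.
After 'absent': P(author Q) = 0.6·0.4500 / (0.6·0.4500 + 0.75·0.5500) ≈ 0.3956
After 'present': P(author Q) = 0.4·0.3956 / (0.4·0.3956 + 0.25·0.6044) ≈ 0.5115
After 'absent': P(author Q) = 0.6·0.5115 / (0.6·0.5115 + 0.75·0.4885) ≈ 0.4559
After 'absent': P(author Q) = 0.6·0.4559 / (0.6·0.4559 + 0.75·0.5441) ≈ 0.4013
After 'absent': P(author Q) = 0.6·0.4013 / (0.6·0.4013 + 0.75·0.5987) ≈ 0.3490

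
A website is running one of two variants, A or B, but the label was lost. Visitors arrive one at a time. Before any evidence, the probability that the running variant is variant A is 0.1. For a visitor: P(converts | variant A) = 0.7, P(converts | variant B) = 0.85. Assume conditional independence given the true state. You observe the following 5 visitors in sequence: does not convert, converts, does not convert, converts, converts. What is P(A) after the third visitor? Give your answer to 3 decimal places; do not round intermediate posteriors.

After 'does not convert': P(A) = 0.3·0.1000 / (0.3·0.1000 + 0.15·0.9000) ≈ 0.1818
After 'converts': P(A) = 0.7·0.1818 / (0.7·0.1818 + 0.85·0.8182) ≈ 0.1547
After 'does not convert': P(A) = 0.3·0.1547 / (0.3·0.1547 + 0.15·0.8453) ≈ 0.2679

0.268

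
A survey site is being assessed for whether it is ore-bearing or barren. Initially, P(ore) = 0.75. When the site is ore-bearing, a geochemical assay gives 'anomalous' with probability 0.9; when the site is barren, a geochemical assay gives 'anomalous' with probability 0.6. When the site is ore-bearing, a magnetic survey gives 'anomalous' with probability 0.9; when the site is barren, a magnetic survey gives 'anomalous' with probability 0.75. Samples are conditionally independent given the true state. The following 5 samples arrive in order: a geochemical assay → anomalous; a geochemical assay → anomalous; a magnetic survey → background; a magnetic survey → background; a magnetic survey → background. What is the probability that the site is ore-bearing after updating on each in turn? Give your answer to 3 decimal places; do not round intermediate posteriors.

0.302

Each posterior becomes the prior for the next update.
After a geochemical assay='anomalous': P(ore) = 0.9·0.7500 / (0.9·0.7500 + 0.6·0.2500) ≈ 0.8182
After a geochemical assay='anomalous': P(ore) = 0.9·0.8182 / (0.9·0.8182 + 0.6·0.1818) ≈ 0.8710
After a magnetic survey='background': P(ore) = 0.1·0.8710 / (0.1·0.8710 + 0.25·0.1290) ≈ 0.7297
After a magnetic survey='background': P(ore) = 0.1·0.7297 / (0.1·0.7297 + 0.25·0.2703) ≈ 0.5192
After a magnetic survey='background': P(ore) = 0.1·0.5192 / (0.1·0.5192 + 0.25·0.4808) ≈ 0.3017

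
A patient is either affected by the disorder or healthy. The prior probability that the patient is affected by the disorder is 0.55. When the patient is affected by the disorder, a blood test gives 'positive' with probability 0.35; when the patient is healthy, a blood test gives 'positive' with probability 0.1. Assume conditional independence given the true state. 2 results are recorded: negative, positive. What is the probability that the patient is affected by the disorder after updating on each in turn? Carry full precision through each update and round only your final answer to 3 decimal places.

After 'negative': P(affected) = 0.65·0.5500 / (0.65·0.5500 + 0.9·0.4500) ≈ 0.4689
After 'positive': P(affected) = 0.35·0.4689 / (0.35·0.4689 + 0.1·0.5311) ≈ 0.7555

0.755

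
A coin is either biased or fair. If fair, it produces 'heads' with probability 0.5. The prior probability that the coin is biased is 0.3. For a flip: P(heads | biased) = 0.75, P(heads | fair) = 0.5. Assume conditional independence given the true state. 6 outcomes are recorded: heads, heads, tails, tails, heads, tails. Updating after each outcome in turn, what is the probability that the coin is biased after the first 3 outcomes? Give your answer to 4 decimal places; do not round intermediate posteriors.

0.3253

After 'heads': P(biased) = 0.75·0.3000 / (0.75·0.3000 + 0.5·0.7000) ≈ 0.3913
After 'heads': P(biased) = 0.75·0.3913 / (0.75·0.3913 + 0.5·0.6087) ≈ 0.4909
After 'tails': P(biased) = 0.25·0.4909 / (0.25·0.4909 + 0.5·0.5091) ≈ 0.3253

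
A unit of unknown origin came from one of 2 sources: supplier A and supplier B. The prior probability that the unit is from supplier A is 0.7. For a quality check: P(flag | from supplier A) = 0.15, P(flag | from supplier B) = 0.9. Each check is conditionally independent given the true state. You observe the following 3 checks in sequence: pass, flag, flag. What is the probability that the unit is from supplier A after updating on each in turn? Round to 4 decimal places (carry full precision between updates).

After 'pass': P(supplier A) = 0.85·0.7000 / (0.85·0.7000 + 0.1·0.3000) ≈ 0.9520
After 'flag': P(supplier A) = 0.15·0.9520 / (0.15·0.9520 + 0.9·0.0480) ≈ 0.7677
After 'flag': P(supplier A) = 0.15·0.7677 / (0.15·0.7677 + 0.9·0.2323) ≈ 0.3552

0.3552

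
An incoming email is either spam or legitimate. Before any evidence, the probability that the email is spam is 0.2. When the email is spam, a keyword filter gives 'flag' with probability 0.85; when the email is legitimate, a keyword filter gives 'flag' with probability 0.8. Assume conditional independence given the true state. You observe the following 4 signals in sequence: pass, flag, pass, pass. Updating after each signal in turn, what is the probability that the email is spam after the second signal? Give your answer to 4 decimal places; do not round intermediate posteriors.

0.1661

After 'pass': P(spam) = 0.15·0.2000 / (0.15·0.2000 + 0.2·0.8000) ≈ 0.1579
After 'flag': P(spam) = 0.85·0.1579 / (0.85·0.1579 + 0.8·0.8421) ≈ 0.1661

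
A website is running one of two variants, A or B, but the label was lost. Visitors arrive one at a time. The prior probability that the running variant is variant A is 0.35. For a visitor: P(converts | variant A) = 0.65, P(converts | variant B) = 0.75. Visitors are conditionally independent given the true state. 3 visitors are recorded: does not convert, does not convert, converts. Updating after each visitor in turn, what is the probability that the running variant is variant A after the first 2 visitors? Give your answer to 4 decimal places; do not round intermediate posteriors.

0.5135

After 'does not convert': P(A) = 0.35·0.3500 / (0.35·0.3500 + 0.25·0.6500) ≈ 0.4298
After 'does not convert': P(A) = 0.35·0.4298 / (0.35·0.4298 + 0.25·0.5702) ≈ 0.5135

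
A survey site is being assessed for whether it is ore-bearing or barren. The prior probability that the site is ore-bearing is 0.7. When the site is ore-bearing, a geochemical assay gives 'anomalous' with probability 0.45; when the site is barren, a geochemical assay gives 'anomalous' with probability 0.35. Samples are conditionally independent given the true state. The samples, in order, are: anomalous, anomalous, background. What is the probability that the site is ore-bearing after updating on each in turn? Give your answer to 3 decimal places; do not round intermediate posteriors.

Each posterior becomes the prior for the next update.
After 'anomalous': P(ore) = 0.45·0.7000 / (0.45·0.7000 + 0.35·0.3000) ≈ 0.7500
After 'anomalous': P(ore) = 0.45·0.7500 / (0.45·0.7500 + 0.35·0.2500) ≈ 0.7941
After 'background': P(ore) = 0.55·0.7941 / (0.55·0.7941 + 0.65·0.2059) ≈ 0.7655

0.765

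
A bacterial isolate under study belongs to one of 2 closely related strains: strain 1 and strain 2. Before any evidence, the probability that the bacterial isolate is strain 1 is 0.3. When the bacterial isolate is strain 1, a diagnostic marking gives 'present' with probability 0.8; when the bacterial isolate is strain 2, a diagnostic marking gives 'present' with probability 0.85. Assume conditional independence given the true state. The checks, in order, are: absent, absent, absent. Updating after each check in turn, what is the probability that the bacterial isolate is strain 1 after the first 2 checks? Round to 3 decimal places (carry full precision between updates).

0.432

After 'absent': P(strain 1) = 0.2·0.3000 / (0.2·0.3000 + 0.15·0.7000) ≈ 0.3636
After 'absent': P(strain 1) = 0.2·0.3636 / (0.2·0.3636 + 0.15·0.6364) ≈ 0.4324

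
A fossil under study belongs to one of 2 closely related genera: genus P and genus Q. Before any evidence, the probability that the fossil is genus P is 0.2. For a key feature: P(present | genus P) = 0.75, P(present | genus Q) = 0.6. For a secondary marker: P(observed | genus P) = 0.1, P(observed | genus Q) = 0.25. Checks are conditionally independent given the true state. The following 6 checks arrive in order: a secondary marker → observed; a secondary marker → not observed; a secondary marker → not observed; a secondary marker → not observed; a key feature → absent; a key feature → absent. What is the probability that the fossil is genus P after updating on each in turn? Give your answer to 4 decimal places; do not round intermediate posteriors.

0.0632

After a secondary marker='observed': P(genus P) = 0.1·0.2000 / (0.1·0.2000 + 0.25·0.8000) ≈ 0.0909
After a secondary marker='not observed': P(genus P) = 0.9·0.0909 / (0.9·0.0909 + 0.75·0.9091) ≈ 0.1071
After a secondary marker='not observed': P(genus P) = 0.9·0.1071 / (0.9·0.1071 + 0.75·0.8929) ≈ 0.1259
After a secondary marker='not observed': P(genus P) = 0.9·0.1259 / (0.9·0.1259 + 0.75·0.8741) ≈ 0.1473
After a key feature='absent': P(genus P) = 0.25·0.1473 / (0.25·0.1473 + 0.4·0.8527) ≈ 0.0975
After a key feature='absent': P(genus P) = 0.25·0.0975 / (0.25·0.0975 + 0.4·0.9025) ≈ 0.0632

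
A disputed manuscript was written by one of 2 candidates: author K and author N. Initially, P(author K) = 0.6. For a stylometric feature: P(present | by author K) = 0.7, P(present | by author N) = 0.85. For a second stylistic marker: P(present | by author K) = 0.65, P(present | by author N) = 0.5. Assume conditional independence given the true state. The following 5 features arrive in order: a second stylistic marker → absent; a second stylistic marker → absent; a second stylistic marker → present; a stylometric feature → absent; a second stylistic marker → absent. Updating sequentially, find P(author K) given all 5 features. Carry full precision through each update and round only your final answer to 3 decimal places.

After a second stylistic marker='absent': P(author K) = 0.35·0.6000 / (0.35·0.6000 + 0.5·0.4000) ≈ 0.5122
After a second stylistic marker='absent': P(author K) = 0.35·0.5122 / (0.35·0.5122 + 0.5·0.4878) ≈ 0.4236
After a second stylistic marker='present': P(author K) = 0.65·0.4236 / (0.65·0.4236 + 0.5·0.5764) ≈ 0.4886
After a stylometric feature='absent': P(author K) = 0.3·0.4886 / (0.3·0.4886 + 0.15·0.5114) ≈ 0.6565
After a second stylistic marker='absent': P(author K) = 0.35·0.6565 / (0.35·0.6565 + 0.5·0.3435) ≈ 0.5722

0.572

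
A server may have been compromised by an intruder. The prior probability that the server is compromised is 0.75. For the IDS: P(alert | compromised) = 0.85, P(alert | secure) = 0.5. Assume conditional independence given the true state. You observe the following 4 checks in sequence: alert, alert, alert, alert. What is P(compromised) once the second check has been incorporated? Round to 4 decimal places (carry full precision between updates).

After 'alert': P(compromised) = 0.85·0.7500 / (0.85·0.7500 + 0.5·0.2500) ≈ 0.8361
After 'alert': P(compromised) = 0.85·0.8361 / (0.85·0.8361 + 0.5·0.1639) ≈ 0.8966

0.8966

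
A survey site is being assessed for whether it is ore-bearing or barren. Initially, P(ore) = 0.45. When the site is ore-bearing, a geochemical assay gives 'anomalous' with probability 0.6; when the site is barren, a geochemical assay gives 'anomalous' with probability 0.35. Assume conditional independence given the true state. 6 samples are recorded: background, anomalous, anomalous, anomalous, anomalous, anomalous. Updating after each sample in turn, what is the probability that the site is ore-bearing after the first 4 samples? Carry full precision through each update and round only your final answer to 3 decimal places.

After 'background': P(ore) = 0.4·0.4500 / (0.4·0.4500 + 0.65·0.5500) ≈ 0.3349
After 'anomalous': P(ore) = 0.6·0.3349 / (0.6·0.3349 + 0.35·0.6651) ≈ 0.4633
After 'anomalous': P(ore) = 0.6·0.4633 / (0.6·0.4633 + 0.35·0.5367) ≈ 0.5967
After 'anomalous': P(ore) = 0.6·0.5967 / (0.6·0.5967 + 0.35·0.4033) ≈ 0.7172

0.717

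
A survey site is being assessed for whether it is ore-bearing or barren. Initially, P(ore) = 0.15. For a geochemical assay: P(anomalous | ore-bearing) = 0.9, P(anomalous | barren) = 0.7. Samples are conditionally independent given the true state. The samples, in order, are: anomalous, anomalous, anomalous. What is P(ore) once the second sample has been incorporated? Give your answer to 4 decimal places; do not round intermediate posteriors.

0.2258

After 'anomalous': P(ore) = 0.9·0.1500 / (0.9·0.1500 + 0.7·0.8500) ≈ 0.1849
After 'anomalous': P(ore) = 0.9·0.1849 / (0.9·0.1849 + 0.7·0.8151) ≈ 0.2258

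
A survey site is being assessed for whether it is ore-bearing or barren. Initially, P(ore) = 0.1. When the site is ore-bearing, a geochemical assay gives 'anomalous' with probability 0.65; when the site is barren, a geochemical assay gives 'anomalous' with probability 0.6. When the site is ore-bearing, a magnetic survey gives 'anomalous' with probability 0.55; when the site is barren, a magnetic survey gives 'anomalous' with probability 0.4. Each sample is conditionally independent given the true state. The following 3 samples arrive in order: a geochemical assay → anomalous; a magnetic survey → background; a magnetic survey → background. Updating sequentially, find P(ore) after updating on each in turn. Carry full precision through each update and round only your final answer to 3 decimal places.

Apply Bayes' rule sequentially, carrying P(ore) forward.
After a geochemical assay='anomalous': P(ore) = 0.65·0.1000 / (0.65·0.1000 + 0.6·0.9000) ≈ 0.1074
After a magnetic survey='background': P(ore) = 0.45·0.1074 / (0.45·0.1074 + 0.6·0.8926) ≈ 0.0828
After a magnetic survey='background': P(ore) = 0.45·0.0828 / (0.45·0.0828 + 0.6·0.9172) ≈ 0.0634

0.063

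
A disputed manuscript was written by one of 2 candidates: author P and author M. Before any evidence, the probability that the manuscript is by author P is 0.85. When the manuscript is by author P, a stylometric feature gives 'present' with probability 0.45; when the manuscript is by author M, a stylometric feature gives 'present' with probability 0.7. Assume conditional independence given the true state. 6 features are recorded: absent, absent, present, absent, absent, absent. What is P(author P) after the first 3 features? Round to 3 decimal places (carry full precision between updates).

After 'absent': P(author P) = 0.55·0.8500 / (0.55·0.8500 + 0.3·0.1500) ≈ 0.9122
After 'absent': P(author P) = 0.55·0.9122 / (0.55·0.9122 + 0.3·0.0878) ≈ 0.9501
After 'present': P(author P) = 0.45·0.9501 / (0.45·0.9501 + 0.7·0.0499) ≈ 0.9245

0.924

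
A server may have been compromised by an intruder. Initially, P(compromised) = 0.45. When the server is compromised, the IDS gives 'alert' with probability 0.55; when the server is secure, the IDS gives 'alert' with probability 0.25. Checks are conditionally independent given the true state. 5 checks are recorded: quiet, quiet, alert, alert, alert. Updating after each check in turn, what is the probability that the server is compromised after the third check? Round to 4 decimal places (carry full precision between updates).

After 'quiet': P(compromised) = 0.45·0.4500 / (0.45·0.4500 + 0.75·0.5500) ≈ 0.3293
After 'quiet': P(compromised) = 0.45·0.3293 / (0.45·0.3293 + 0.75·0.6707) ≈ 0.2275
After 'alert': P(compromised) = 0.55·0.2275 / (0.55·0.2275 + 0.25·0.7725) ≈ 0.3932

0.3932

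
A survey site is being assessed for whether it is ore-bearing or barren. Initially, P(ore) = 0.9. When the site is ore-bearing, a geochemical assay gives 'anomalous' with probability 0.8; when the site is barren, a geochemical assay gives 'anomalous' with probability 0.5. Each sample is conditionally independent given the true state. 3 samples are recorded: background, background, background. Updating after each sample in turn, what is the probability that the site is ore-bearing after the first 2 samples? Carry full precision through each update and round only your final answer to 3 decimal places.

0.590

After 'background': P(ore) = 0.2·0.9000 / (0.2·0.9000 + 0.5·0.1000) ≈ 0.7826
After 'background': P(ore) = 0.2·0.7826 / (0.2·0.7826 + 0.5·0.2174) ≈ 0.5902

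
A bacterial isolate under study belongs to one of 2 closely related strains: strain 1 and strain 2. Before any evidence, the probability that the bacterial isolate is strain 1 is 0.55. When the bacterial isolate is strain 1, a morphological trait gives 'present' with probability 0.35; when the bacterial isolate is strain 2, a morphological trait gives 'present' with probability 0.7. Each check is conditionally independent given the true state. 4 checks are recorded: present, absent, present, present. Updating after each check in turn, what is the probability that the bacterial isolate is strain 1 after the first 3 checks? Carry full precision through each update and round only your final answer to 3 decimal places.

0.398

Each posterior becomes the prior for the next update.
After 'present': P(strain 1) = 0.35·0.5500 / (0.35·0.5500 + 0.7·0.4500) ≈ 0.3793
After 'absent': P(strain 1) = 0.65·0.3793 / (0.65·0.3793 + 0.3·0.6207) ≈ 0.5697
After 'present': P(strain 1) = 0.35·0.5697 / (0.35·0.5697 + 0.7·0.4303) ≈ 0.3983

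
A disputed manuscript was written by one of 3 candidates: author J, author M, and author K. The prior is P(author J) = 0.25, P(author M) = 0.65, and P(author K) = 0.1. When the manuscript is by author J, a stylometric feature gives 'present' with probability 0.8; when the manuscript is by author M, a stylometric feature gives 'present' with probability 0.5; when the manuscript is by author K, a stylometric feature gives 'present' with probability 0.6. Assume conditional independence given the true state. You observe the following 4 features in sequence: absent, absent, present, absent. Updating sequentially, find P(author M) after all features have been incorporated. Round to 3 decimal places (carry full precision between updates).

After 'absent': normaliser = 0.2·0.2500 + 0.5·0.6500 + 0.4·0.1000; P(author J) ≈ 0.1205, P(author M) ≈ 0.7831, P(author K) ≈ 0.0964
After 'absent': normaliser = 0.2·0.1205 + 0.5·0.7831 + 0.4·0.0964; P(author J) ≈ 0.0531, P(author M) ≈ 0.8621, P(author K) ≈ 0.0849
After 'present': normaliser = 0.8·0.0531 + 0.5·0.8621 + 0.6·0.0849; P(author J) ≈ 0.0809, P(author M) ≈ 0.8220, P(author K) ≈ 0.0971
After 'absent': normaliser = 0.2·0.0809 + 0.5·0.8220 + 0.4·0.0971; P(author J) ≈ 0.0347, P(author M) ≈ 0.8819, P(author K) ≈ 0.0834

0.882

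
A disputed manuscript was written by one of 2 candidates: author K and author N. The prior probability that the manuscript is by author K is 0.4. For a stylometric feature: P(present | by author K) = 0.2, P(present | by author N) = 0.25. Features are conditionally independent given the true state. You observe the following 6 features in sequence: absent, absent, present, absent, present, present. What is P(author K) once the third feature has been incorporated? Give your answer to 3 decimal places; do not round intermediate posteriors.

0.378

After 'absent': P(author K) = 0.8·0.4000 / (0.8·0.4000 + 0.75·0.6000) ≈ 0.4156
After 'absent': P(author K) = 0.8·0.4156 / (0.8·0.4156 + 0.75·0.5844) ≈ 0.4313
After 'present': P(author K) = 0.2·0.4313 / (0.2·0.4313 + 0.25·0.5687) ≈ 0.3777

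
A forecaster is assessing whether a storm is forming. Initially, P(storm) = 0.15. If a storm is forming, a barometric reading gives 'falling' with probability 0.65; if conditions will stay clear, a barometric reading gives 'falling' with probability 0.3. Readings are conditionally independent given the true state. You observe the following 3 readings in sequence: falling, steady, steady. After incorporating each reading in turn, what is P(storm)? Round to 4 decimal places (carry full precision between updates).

After 'falling': P(storm) = 0.65·0.1500 / (0.65·0.1500 + 0.3·0.8500) ≈ 0.2766
After 'steady': P(storm) = 0.35·0.2766 / (0.35·0.2766 + 0.7·0.7234) ≈ 0.1605
After 'steady': P(storm) = 0.35·0.1605 / (0.35·0.1605 + 0.7·0.8395) ≈ 0.0872

0.0872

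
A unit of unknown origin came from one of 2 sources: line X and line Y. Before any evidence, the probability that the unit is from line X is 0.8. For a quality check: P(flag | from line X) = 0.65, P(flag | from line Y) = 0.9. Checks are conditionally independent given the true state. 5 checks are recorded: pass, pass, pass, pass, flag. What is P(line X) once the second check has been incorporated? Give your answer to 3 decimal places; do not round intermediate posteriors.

Each posterior becomes the prior for the next update.
After 'pass': P(line X) = 0.35·0.8000 / (0.35·0.8000 + 0.1·0.2000) ≈ 0.9333
After 'pass': P(line X) = 0.35·0.9333 / (0.35·0.9333 + 0.1·0.0667) ≈ 0.9800

0.980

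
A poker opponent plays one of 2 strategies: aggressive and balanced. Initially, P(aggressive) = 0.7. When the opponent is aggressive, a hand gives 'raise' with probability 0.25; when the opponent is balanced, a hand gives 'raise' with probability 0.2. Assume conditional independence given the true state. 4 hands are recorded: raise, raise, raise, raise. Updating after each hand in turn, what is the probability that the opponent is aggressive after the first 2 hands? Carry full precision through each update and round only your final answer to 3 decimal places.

After 'raise': P(aggressive) = 0.25·0.7000 / (0.25·0.7000 + 0.2·0.3000) ≈ 0.7447
After 'raise': P(aggressive) = 0.25·0.7447 / (0.25·0.7447 + 0.2·0.2553) ≈ 0.7848

0.785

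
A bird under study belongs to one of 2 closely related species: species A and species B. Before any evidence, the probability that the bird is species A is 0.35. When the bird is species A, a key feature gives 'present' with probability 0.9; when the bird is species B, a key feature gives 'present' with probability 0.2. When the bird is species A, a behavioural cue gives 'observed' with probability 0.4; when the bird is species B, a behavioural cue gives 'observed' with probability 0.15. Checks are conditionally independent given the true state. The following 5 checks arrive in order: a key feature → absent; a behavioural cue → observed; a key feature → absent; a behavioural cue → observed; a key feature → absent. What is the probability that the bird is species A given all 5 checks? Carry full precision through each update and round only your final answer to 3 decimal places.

Each posterior becomes the prior for the next update.
After a key feature='absent': P(species A) = 0.1·0.3500 / (0.1·0.3500 + 0.8·0.6500) ≈ 0.0631
After a behavioural cue='observed': P(species A) = 0.4·0.0631 / (0.4·0.0631 + 0.15·0.9369) ≈ 0.1522
After a key feature='absent': P(species A) = 0.1·0.1522 / (0.1·0.1522 + 0.8·0.8478) ≈ 0.0219
After a behavioural cue='observed': P(species A) = 0.4·0.0219 / (0.4·0.0219 + 0.15·0.9781) ≈ 0.0565
After a key feature='absent': P(species A) = 0.1·0.0565 / (0.1·0.0565 + 0.8·0.9435) ≈ 0.0074

0.007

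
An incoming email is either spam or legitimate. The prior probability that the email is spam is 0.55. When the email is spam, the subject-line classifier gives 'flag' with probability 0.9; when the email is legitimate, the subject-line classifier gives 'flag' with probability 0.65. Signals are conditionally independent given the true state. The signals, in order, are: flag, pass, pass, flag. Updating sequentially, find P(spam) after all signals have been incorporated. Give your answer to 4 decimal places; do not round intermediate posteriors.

0.1606

Apply Bayes' rule sequentially, carrying P(spam) forward.
After 'flag': P(spam) = 0.9·0.5500 / (0.9·0.5500 + 0.65·0.4500) ≈ 0.6286
After 'pass': P(spam) = 0.1·0.6286 / (0.1·0.6286 + 0.35·0.3714) ≈ 0.3259
After 'pass': P(spam) = 0.1·0.3259 / (0.1·0.3259 + 0.35·0.6741) ≈ 0.1214
After 'flag': P(spam) = 0.9·0.1214 / (0.9·0.1214 + 0.65·0.8786) ≈ 0.1606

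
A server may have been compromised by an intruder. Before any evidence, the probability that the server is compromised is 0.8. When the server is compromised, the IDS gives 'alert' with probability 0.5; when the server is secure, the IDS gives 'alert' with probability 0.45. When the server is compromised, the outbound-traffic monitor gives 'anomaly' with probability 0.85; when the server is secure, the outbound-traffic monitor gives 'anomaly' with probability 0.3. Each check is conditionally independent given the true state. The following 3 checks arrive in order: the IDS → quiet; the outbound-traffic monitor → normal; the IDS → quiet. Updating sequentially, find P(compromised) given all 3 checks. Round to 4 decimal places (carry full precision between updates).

0.4147

After the IDS='quiet': P(compromised) = 0.5·0.8000 / (0.5·0.8000 + 0.55·0.2000) ≈ 0.7843
After the outbound-traffic monitor='normal': P(compromised) = 0.15·0.7843 / (0.15·0.7843 + 0.7·0.2157) ≈ 0.4380
After the IDS='quiet': P(compromised) = 0.5·0.4380 / (0.5·0.4380 + 0.55·0.5620) ≈ 0.4147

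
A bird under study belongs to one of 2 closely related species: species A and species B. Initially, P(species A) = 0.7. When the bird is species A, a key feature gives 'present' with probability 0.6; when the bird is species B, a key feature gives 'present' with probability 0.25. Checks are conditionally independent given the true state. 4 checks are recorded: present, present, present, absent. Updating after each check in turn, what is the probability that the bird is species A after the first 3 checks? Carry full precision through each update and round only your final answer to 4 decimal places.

0.9699

After 'present': P(species A) = 0.6·0.7000 / (0.6·0.7000 + 0.25·0.3000) ≈ 0.8485
After 'present': P(species A) = 0.6·0.8485 / (0.6·0.8485 + 0.25·0.1515) ≈ 0.9307
After 'present': P(species A) = 0.6·0.9307 / (0.6·0.9307 + 0.25·0.0693) ≈ 0.9699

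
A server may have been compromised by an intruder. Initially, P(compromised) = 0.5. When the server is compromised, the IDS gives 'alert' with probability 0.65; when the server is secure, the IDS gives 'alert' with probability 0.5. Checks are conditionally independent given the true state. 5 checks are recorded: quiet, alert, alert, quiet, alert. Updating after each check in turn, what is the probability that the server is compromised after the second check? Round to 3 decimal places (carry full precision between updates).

0.476

After 'quiet': P(compromised) = 0.35·0.5000 / (0.35·0.5000 + 0.5·0.5000) ≈ 0.4118
After 'alert': P(compromised) = 0.65·0.4118 / (0.65·0.4118 + 0.5·0.5882) ≈ 0.4764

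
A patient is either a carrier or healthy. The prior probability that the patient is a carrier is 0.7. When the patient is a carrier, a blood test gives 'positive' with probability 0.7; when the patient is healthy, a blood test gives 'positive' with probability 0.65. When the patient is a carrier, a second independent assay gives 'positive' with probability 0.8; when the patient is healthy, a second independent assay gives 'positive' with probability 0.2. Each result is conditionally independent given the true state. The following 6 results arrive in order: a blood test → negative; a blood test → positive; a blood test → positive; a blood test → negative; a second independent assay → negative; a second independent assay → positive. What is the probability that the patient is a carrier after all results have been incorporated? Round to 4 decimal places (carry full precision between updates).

Each posterior becomes the prior for the next update.
After a blood test='negative': P(carrier) = 0.3·0.7000 / (0.3·0.7000 + 0.35·0.3000) ≈ 0.6667
After a blood test='positive': P(carrier) = 0.7·0.6667 / (0.7·0.6667 + 0.65·0.3333) ≈ 0.6829
After a blood test='positive': P(carrier) = 0.7·0.6829 / (0.7·0.6829 + 0.65·0.3171) ≈ 0.6988
After a blood test='negative': P(carrier) = 0.3·0.6988 / (0.3·0.6988 + 0.35·0.3012) ≈ 0.6653
After a second independent assay='negative': P(carrier) = 0.2·0.6653 / (0.2·0.6653 + 0.8·0.3347) ≈ 0.3320
After a second independent assay='positive': P(carrier) = 0.8·0.3320 / (0.8·0.3320 + 0.2·0.6680) ≈ 0.6653

0.6653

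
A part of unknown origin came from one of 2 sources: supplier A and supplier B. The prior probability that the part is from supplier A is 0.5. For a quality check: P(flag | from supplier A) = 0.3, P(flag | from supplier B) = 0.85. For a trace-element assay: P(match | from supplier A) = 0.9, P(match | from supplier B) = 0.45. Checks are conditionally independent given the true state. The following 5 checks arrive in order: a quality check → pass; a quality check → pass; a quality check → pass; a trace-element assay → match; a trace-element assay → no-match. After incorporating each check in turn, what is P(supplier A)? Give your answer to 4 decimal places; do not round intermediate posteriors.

0.9737

Each posterior becomes the prior for the next update.
After a quality check='pass': P(supplier A) = 0.7·0.5000 / (0.7·0.5000 + 0.15·0.5000) ≈ 0.8235
After a quality check='pass': P(supplier A) = 0.7·0.8235 / (0.7·0.8235 + 0.15·0.1765) ≈ 0.9561
After a quality check='pass': P(supplier A) = 0.7·0.9561 / (0.7·0.9561 + 0.15·0.0439) ≈ 0.9903
After a trace-element assay='match': P(supplier A) = 0.9·0.9903 / (0.9·0.9903 + 0.45·0.0097) ≈ 0.9951
After a trace-element assay='no-match': P(supplier A) = 0.1·0.9951 / (0.1·0.9951 + 0.55·0.0049) ≈ 0.9737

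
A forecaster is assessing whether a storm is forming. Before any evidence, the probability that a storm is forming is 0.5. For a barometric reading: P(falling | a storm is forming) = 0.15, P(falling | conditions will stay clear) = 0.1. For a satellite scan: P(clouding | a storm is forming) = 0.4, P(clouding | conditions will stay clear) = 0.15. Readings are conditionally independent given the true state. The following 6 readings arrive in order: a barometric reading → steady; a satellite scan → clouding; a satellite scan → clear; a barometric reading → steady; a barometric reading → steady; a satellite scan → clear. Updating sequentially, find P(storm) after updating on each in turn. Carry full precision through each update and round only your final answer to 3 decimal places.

0.528

Apply Bayes' rule sequentially, carrying P(storm) forward.
After a barometric reading='steady': P(storm) = 0.85·0.5000 / (0.85·0.5000 + 0.9·0.5000) ≈ 0.4857
After a satellite scan='clouding': P(storm) = 0.4·0.4857 / (0.4·0.4857 + 0.15·0.5143) ≈ 0.7158
After a satellite scan='clear': P(storm) = 0.6·0.7158 / (0.6·0.7158 + 0.85·0.2842) ≈ 0.6400
After a barometric reading='steady': P(storm) = 0.85·0.6400 / (0.85·0.6400 + 0.9·0.3600) ≈ 0.6267
After a barometric reading='steady': P(storm) = 0.85·0.6267 / (0.85·0.6267 + 0.9·0.3733) ≈ 0.6133
After a satellite scan='clear': P(storm) = 0.6·0.6133 / (0.6·0.6133 + 0.85·0.3867) ≈ 0.5282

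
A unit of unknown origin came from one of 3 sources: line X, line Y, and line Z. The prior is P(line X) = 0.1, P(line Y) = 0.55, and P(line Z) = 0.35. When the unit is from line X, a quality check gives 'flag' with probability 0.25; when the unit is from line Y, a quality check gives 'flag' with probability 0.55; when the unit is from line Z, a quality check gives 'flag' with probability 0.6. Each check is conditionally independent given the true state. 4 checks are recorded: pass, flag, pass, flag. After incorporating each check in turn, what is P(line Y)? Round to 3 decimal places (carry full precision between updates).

Apply Bayes' rule sequentially, carrying P(line Y) forward.
After 'pass': normaliser = 0.75·0.1000 + 0.45·0.5500 + 0.4·0.3500; P(line X) ≈ 0.1622, P(line Y) ≈ 0.5351, P(line Z) ≈ 0.3027
After 'flag': normaliser = 0.25·0.1622 + 0.55·0.5351 + 0.6·0.3027; P(line X) ≈ 0.0785, P(line Y) ≈ 0.5699, P(line Z) ≈ 0.3516
After 'pass': normaliser = 0.75·0.0785 + 0.45·0.5699 + 0.4·0.3516; P(line X) ≈ 0.1291, P(line Y) ≈ 0.5624, P(line Z) ≈ 0.3085
After 'flag': normaliser = 0.25·0.1291 + 0.55·0.5624 + 0.6·0.3085; P(line X) ≈ 0.0613, P(line Y) ≈ 0.5873, P(line Z) ≈ 0.3514

0.587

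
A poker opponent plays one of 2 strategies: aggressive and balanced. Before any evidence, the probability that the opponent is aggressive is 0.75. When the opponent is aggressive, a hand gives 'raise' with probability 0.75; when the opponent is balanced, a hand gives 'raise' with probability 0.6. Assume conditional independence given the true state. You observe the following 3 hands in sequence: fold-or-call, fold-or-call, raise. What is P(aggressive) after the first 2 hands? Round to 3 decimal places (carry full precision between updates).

0.540

After 'fold-or-call': P(aggressive) = 0.25·0.7500 / (0.25·0.7500 + 0.4·0.2500) ≈ 0.6522
After 'fold-or-call': P(aggressive) = 0.25·0.6522 / (0.25·0.6522 + 0.4·0.3478) ≈ 0.5396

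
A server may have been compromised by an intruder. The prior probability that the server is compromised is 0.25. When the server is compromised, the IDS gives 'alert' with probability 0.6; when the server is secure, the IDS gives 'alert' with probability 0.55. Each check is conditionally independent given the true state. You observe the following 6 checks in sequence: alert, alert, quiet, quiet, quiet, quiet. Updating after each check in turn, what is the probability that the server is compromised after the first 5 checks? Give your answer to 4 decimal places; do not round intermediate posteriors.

0.2179

After 'alert': P(compromised) = 0.6·0.2500 / (0.6·0.2500 + 0.55·0.7500) ≈ 0.2667
After 'alert': P(compromised) = 0.6·0.2667 / (0.6·0.2667 + 0.55·0.7333) ≈ 0.2840
After 'quiet': P(compromised) = 0.4·0.2840 / (0.4·0.2840 + 0.45·0.7160) ≈ 0.2607
After 'quiet': P(compromised) = 0.4·0.2607 / (0.4·0.2607 + 0.45·0.7393) ≈ 0.2386
After 'quiet': P(compromised) = 0.4·0.2386 / (0.4·0.2386 + 0.45·0.7614) ≈ 0.2179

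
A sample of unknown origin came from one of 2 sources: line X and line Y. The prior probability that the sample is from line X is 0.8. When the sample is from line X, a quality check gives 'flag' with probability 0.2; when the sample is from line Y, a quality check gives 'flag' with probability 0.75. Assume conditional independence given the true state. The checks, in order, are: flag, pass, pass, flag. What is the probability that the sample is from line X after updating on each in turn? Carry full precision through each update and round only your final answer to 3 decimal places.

0.744

After 'flag': P(line X) = 0.2·0.8000 / (0.2·0.8000 + 0.75·0.2000) ≈ 0.5161
After 'pass': P(line X) = 0.8·0.5161 / (0.8·0.5161 + 0.25·0.4839) ≈ 0.7734
After 'pass': P(line X) = 0.8·0.7734 / (0.8·0.7734 + 0.25·0.2266) ≈ 0.9161
After 'flag': P(line X) = 0.2·0.9161 / (0.2·0.9161 + 0.75·0.0839) ≈ 0.7444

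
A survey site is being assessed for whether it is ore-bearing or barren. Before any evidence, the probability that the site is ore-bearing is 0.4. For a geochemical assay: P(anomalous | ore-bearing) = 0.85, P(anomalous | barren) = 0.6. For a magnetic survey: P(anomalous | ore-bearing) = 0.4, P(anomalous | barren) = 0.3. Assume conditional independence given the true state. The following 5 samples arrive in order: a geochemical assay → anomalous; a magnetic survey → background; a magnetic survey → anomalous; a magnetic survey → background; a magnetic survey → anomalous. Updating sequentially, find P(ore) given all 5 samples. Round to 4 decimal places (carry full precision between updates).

0.5523

Each posterior becomes the prior for the next update.
After a geochemical assay='anomalous': P(ore) = 0.85·0.4000 / (0.85·0.4000 + 0.6·0.6000) ≈ 0.4857
After a magnetic survey='background': P(ore) = 0.6·0.4857 / (0.6·0.4857 + 0.7·0.5143) ≈ 0.4474
After a magnetic survey='anomalous': P(ore) = 0.4·0.4474 / (0.4·0.4474 + 0.3·0.5526) ≈ 0.5191
After a magnetic survey='background': P(ore) = 0.6·0.5191 / (0.6·0.5191 + 0.7·0.4809) ≈ 0.4806
After a magnetic survey='anomalous': P(ore) = 0.4·0.4806 / (0.4·0.4806 + 0.3·0.5194) ≈ 0.5523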